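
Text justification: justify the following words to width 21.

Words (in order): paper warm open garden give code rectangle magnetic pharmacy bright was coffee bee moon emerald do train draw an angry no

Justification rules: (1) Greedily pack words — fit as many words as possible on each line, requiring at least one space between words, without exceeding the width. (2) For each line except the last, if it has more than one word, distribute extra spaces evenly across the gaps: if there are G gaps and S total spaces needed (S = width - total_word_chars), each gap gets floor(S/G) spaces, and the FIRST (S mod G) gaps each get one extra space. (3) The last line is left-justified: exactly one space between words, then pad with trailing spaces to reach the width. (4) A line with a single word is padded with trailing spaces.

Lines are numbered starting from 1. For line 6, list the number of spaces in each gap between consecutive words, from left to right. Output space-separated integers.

Line 1: ['paper', 'warm', 'open'] (min_width=15, slack=6)
Line 2: ['garden', 'give', 'code'] (min_width=16, slack=5)
Line 3: ['rectangle', 'magnetic'] (min_width=18, slack=3)
Line 4: ['pharmacy', 'bright', 'was'] (min_width=19, slack=2)
Line 5: ['coffee', 'bee', 'moon'] (min_width=15, slack=6)
Line 6: ['emerald', 'do', 'train', 'draw'] (min_width=21, slack=0)
Line 7: ['an', 'angry', 'no'] (min_width=11, slack=10)

Answer: 1 1 1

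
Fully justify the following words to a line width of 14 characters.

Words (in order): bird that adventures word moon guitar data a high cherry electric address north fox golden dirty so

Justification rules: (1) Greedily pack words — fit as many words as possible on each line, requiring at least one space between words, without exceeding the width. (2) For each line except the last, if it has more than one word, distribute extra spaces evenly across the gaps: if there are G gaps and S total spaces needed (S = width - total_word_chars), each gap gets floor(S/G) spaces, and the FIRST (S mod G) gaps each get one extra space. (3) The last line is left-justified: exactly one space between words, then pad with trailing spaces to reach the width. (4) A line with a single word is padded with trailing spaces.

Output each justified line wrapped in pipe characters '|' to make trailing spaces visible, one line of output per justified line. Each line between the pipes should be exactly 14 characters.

Answer: |bird      that|
|adventures    |
|word      moon|
|guitar  data a|
|high    cherry|
|electric      |
|address  north|
|fox     golden|
|dirty so      |

Derivation:
Line 1: ['bird', 'that'] (min_width=9, slack=5)
Line 2: ['adventures'] (min_width=10, slack=4)
Line 3: ['word', 'moon'] (min_width=9, slack=5)
Line 4: ['guitar', 'data', 'a'] (min_width=13, slack=1)
Line 5: ['high', 'cherry'] (min_width=11, slack=3)
Line 6: ['electric'] (min_width=8, slack=6)
Line 7: ['address', 'north'] (min_width=13, slack=1)
Line 8: ['fox', 'golden'] (min_width=10, slack=4)
Line 9: ['dirty', 'so'] (min_width=8, slack=6)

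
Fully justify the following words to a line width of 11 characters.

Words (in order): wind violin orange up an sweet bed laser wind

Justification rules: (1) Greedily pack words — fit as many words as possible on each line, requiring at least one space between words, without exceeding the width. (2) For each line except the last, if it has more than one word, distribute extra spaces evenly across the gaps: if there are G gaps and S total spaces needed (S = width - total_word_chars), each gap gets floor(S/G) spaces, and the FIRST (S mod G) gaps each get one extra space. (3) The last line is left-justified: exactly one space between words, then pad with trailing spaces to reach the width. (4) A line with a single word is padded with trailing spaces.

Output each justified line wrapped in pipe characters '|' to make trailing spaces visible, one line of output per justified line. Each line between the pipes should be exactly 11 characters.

Answer: |wind violin|
|orange   up|
|an    sweet|
|bed   laser|
|wind       |

Derivation:
Line 1: ['wind', 'violin'] (min_width=11, slack=0)
Line 2: ['orange', 'up'] (min_width=9, slack=2)
Line 3: ['an', 'sweet'] (min_width=8, slack=3)
Line 4: ['bed', 'laser'] (min_width=9, slack=2)
Line 5: ['wind'] (min_width=4, slack=7)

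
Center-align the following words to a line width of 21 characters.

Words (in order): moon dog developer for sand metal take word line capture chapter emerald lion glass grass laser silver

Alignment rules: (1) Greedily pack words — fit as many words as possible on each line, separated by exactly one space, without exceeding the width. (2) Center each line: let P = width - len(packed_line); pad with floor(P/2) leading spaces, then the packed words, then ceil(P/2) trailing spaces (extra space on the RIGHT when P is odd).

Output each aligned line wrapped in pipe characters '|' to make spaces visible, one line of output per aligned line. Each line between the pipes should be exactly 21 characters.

Line 1: ['moon', 'dog', 'developer'] (min_width=18, slack=3)
Line 2: ['for', 'sand', 'metal', 'take'] (min_width=19, slack=2)
Line 3: ['word', 'line', 'capture'] (min_width=17, slack=4)
Line 4: ['chapter', 'emerald', 'lion'] (min_width=20, slack=1)
Line 5: ['glass', 'grass', 'laser'] (min_width=17, slack=4)
Line 6: ['silver'] (min_width=6, slack=15)

Answer: | moon dog developer  |
| for sand metal take |
|  word line capture  |
|chapter emerald lion |
|  glass grass laser  |
|       silver        |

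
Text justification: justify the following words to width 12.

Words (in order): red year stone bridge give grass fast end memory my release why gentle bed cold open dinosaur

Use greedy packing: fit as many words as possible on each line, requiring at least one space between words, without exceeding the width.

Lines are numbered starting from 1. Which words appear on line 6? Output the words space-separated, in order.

Line 1: ['red', 'year'] (min_width=8, slack=4)
Line 2: ['stone', 'bridge'] (min_width=12, slack=0)
Line 3: ['give', 'grass'] (min_width=10, slack=2)
Line 4: ['fast', 'end'] (min_width=8, slack=4)
Line 5: ['memory', 'my'] (min_width=9, slack=3)
Line 6: ['release', 'why'] (min_width=11, slack=1)
Line 7: ['gentle', 'bed'] (min_width=10, slack=2)
Line 8: ['cold', 'open'] (min_width=9, slack=3)
Line 9: ['dinosaur'] (min_width=8, slack=4)

Answer: release why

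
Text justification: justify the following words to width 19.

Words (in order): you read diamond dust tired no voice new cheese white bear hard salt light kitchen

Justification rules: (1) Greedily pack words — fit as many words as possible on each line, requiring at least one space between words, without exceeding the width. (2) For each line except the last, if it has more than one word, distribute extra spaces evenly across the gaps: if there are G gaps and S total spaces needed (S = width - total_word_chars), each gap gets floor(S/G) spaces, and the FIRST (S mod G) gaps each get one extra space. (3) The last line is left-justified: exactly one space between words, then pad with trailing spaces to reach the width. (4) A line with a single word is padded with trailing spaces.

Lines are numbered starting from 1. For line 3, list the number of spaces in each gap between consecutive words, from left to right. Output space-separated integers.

Line 1: ['you', 'read', 'diamond'] (min_width=16, slack=3)
Line 2: ['dust', 'tired', 'no', 'voice'] (min_width=19, slack=0)
Line 3: ['new', 'cheese', 'white'] (min_width=16, slack=3)
Line 4: ['bear', 'hard', 'salt'] (min_width=14, slack=5)
Line 5: ['light', 'kitchen'] (min_width=13, slack=6)

Answer: 3 2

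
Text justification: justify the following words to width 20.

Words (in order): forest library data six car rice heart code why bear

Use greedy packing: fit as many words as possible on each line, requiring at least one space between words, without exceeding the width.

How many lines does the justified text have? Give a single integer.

Answer: 3

Derivation:
Line 1: ['forest', 'library', 'data'] (min_width=19, slack=1)
Line 2: ['six', 'car', 'rice', 'heart'] (min_width=18, slack=2)
Line 3: ['code', 'why', 'bear'] (min_width=13, slack=7)
Total lines: 3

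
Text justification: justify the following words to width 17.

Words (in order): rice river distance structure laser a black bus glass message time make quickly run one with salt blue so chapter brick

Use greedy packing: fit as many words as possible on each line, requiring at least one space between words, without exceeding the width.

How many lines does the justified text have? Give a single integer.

Line 1: ['rice', 'river'] (min_width=10, slack=7)
Line 2: ['distance'] (min_width=8, slack=9)
Line 3: ['structure', 'laser', 'a'] (min_width=17, slack=0)
Line 4: ['black', 'bus', 'glass'] (min_width=15, slack=2)
Line 5: ['message', 'time', 'make'] (min_width=17, slack=0)
Line 6: ['quickly', 'run', 'one'] (min_width=15, slack=2)
Line 7: ['with', 'salt', 'blue', 'so'] (min_width=17, slack=0)
Line 8: ['chapter', 'brick'] (min_width=13, slack=4)
Total lines: 8

Answer: 8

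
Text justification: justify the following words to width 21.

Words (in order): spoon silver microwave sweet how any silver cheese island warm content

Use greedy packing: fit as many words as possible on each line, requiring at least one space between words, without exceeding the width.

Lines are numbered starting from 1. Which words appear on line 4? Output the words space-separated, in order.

Line 1: ['spoon', 'silver'] (min_width=12, slack=9)
Line 2: ['microwave', 'sweet', 'how'] (min_width=19, slack=2)
Line 3: ['any', 'silver', 'cheese'] (min_width=17, slack=4)
Line 4: ['island', 'warm', 'content'] (min_width=19, slack=2)

Answer: island warm content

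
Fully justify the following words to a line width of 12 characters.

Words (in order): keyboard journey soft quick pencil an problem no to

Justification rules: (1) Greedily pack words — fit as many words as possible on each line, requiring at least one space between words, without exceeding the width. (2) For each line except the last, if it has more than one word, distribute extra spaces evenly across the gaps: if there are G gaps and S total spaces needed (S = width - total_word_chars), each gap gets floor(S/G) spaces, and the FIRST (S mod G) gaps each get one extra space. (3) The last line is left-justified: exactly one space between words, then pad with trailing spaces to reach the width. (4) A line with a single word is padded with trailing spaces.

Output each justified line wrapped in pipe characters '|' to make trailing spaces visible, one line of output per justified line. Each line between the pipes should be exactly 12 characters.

Line 1: ['keyboard'] (min_width=8, slack=4)
Line 2: ['journey', 'soft'] (min_width=12, slack=0)
Line 3: ['quick', 'pencil'] (min_width=12, slack=0)
Line 4: ['an', 'problem'] (min_width=10, slack=2)
Line 5: ['no', 'to'] (min_width=5, slack=7)

Answer: |keyboard    |
|journey soft|
|quick pencil|
|an   problem|
|no to       |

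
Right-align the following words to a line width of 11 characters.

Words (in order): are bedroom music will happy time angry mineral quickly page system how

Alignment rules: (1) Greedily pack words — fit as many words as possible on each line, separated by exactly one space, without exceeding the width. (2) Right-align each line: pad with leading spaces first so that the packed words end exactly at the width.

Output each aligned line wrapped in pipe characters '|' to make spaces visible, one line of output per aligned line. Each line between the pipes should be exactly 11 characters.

Answer: |are bedroom|
| music will|
| happy time|
|      angry|
|    mineral|
|    quickly|
|page system|
|        how|

Derivation:
Line 1: ['are', 'bedroom'] (min_width=11, slack=0)
Line 2: ['music', 'will'] (min_width=10, slack=1)
Line 3: ['happy', 'time'] (min_width=10, slack=1)
Line 4: ['angry'] (min_width=5, slack=6)
Line 5: ['mineral'] (min_width=7, slack=4)
Line 6: ['quickly'] (min_width=7, slack=4)
Line 7: ['page', 'system'] (min_width=11, slack=0)
Line 8: ['how'] (min_width=3, slack=8)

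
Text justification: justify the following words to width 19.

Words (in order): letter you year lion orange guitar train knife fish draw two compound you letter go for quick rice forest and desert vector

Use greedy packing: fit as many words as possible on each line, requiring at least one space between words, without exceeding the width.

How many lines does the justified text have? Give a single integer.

Line 1: ['letter', 'you', 'year'] (min_width=15, slack=4)
Line 2: ['lion', 'orange', 'guitar'] (min_width=18, slack=1)
Line 3: ['train', 'knife', 'fish'] (min_width=16, slack=3)
Line 4: ['draw', 'two', 'compound'] (min_width=17, slack=2)
Line 5: ['you', 'letter', 'go', 'for'] (min_width=17, slack=2)
Line 6: ['quick', 'rice', 'forest'] (min_width=17, slack=2)
Line 7: ['and', 'desert', 'vector'] (min_width=17, slack=2)
Total lines: 7

Answer: 7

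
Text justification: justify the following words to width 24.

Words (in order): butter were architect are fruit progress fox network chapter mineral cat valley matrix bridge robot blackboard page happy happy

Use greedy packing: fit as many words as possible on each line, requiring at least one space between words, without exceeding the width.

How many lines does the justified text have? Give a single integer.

Answer: 6

Derivation:
Line 1: ['butter', 'were', 'architect'] (min_width=21, slack=3)
Line 2: ['are', 'fruit', 'progress', 'fox'] (min_width=22, slack=2)
Line 3: ['network', 'chapter', 'mineral'] (min_width=23, slack=1)
Line 4: ['cat', 'valley', 'matrix', 'bridge'] (min_width=24, slack=0)
Line 5: ['robot', 'blackboard', 'page'] (min_width=21, slack=3)
Line 6: ['happy', 'happy'] (min_width=11, slack=13)
Total lines: 6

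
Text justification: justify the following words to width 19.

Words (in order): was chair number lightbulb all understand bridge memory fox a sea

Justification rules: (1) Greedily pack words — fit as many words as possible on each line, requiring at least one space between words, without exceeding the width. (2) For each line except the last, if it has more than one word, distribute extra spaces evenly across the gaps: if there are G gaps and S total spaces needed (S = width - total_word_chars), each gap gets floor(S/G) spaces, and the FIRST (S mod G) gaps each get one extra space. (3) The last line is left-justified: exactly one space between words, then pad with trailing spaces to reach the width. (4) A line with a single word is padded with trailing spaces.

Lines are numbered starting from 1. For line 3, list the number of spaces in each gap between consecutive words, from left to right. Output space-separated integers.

Answer: 3

Derivation:
Line 1: ['was', 'chair', 'number'] (min_width=16, slack=3)
Line 2: ['lightbulb', 'all'] (min_width=13, slack=6)
Line 3: ['understand', 'bridge'] (min_width=17, slack=2)
Line 4: ['memory', 'fox', 'a', 'sea'] (min_width=16, slack=3)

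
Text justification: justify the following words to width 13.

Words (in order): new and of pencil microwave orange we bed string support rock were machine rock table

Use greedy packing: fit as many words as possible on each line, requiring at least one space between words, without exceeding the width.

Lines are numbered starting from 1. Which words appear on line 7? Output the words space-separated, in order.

Answer: were machine

Derivation:
Line 1: ['new', 'and', 'of'] (min_width=10, slack=3)
Line 2: ['pencil'] (min_width=6, slack=7)
Line 3: ['microwave'] (min_width=9, slack=4)
Line 4: ['orange', 'we', 'bed'] (min_width=13, slack=0)
Line 5: ['string'] (min_width=6, slack=7)
Line 6: ['support', 'rock'] (min_width=12, slack=1)
Line 7: ['were', 'machine'] (min_width=12, slack=1)
Line 8: ['rock', 'table'] (min_width=10, slack=3)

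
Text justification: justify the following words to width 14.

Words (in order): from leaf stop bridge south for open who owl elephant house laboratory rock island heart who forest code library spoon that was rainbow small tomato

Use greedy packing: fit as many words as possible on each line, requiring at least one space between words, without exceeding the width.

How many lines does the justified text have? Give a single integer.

Line 1: ['from', 'leaf', 'stop'] (min_width=14, slack=0)
Line 2: ['bridge', 'south'] (min_width=12, slack=2)
Line 3: ['for', 'open', 'who'] (min_width=12, slack=2)
Line 4: ['owl', 'elephant'] (min_width=12, slack=2)
Line 5: ['house'] (min_width=5, slack=9)
Line 6: ['laboratory'] (min_width=10, slack=4)
Line 7: ['rock', 'island'] (min_width=11, slack=3)
Line 8: ['heart', 'who'] (min_width=9, slack=5)
Line 9: ['forest', 'code'] (min_width=11, slack=3)
Line 10: ['library', 'spoon'] (min_width=13, slack=1)
Line 11: ['that', 'was'] (min_width=8, slack=6)
Line 12: ['rainbow', 'small'] (min_width=13, slack=1)
Line 13: ['tomato'] (min_width=6, slack=8)
Total lines: 13

Answer: 13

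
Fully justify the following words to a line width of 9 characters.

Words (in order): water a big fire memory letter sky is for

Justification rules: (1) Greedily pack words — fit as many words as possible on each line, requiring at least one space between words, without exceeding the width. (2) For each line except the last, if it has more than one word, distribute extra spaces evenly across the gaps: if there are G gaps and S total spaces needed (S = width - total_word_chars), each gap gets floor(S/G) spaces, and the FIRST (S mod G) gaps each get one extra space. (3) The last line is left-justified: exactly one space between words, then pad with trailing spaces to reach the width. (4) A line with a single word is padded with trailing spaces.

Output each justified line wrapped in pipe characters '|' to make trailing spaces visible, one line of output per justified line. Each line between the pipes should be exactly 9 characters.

Line 1: ['water', 'a'] (min_width=7, slack=2)
Line 2: ['big', 'fire'] (min_width=8, slack=1)
Line 3: ['memory'] (min_width=6, slack=3)
Line 4: ['letter'] (min_width=6, slack=3)
Line 5: ['sky', 'is'] (min_width=6, slack=3)
Line 6: ['for'] (min_width=3, slack=6)

Answer: |water   a|
|big  fire|
|memory   |
|letter   |
|sky    is|
|for      |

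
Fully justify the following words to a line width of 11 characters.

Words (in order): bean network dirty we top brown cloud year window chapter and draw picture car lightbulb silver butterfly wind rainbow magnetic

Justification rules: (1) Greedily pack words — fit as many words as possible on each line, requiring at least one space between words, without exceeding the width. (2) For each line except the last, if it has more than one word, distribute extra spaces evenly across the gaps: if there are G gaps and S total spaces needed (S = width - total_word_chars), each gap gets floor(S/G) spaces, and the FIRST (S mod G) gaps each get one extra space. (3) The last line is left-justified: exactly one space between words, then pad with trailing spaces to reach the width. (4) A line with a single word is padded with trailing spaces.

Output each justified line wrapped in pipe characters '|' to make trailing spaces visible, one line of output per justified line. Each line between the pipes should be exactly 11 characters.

Answer: |bean       |
|network    |
|dirty    we|
|top   brown|
|cloud  year|
|window     |
|chapter and|
|draw       |
|picture car|
|lightbulb  |
|silver     |
|butterfly  |
|wind       |
|rainbow    |
|magnetic   |

Derivation:
Line 1: ['bean'] (min_width=4, slack=7)
Line 2: ['network'] (min_width=7, slack=4)
Line 3: ['dirty', 'we'] (min_width=8, slack=3)
Line 4: ['top', 'brown'] (min_width=9, slack=2)
Line 5: ['cloud', 'year'] (min_width=10, slack=1)
Line 6: ['window'] (min_width=6, slack=5)
Line 7: ['chapter', 'and'] (min_width=11, slack=0)
Line 8: ['draw'] (min_width=4, slack=7)
Line 9: ['picture', 'car'] (min_width=11, slack=0)
Line 10: ['lightbulb'] (min_width=9, slack=2)
Line 11: ['silver'] (min_width=6, slack=5)
Line 12: ['butterfly'] (min_width=9, slack=2)
Line 13: ['wind'] (min_width=4, slack=7)
Line 14: ['rainbow'] (min_width=7, slack=4)
Line 15: ['magnetic'] (min_width=8, slack=3)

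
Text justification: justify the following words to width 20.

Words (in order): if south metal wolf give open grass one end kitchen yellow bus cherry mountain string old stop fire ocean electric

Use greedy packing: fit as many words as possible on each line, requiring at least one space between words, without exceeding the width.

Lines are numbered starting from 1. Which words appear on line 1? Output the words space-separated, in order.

Answer: if south metal wolf

Derivation:
Line 1: ['if', 'south', 'metal', 'wolf'] (min_width=19, slack=1)
Line 2: ['give', 'open', 'grass', 'one'] (min_width=19, slack=1)
Line 3: ['end', 'kitchen', 'yellow'] (min_width=18, slack=2)
Line 4: ['bus', 'cherry', 'mountain'] (min_width=19, slack=1)
Line 5: ['string', 'old', 'stop', 'fire'] (min_width=20, slack=0)
Line 6: ['ocean', 'electric'] (min_width=14, slack=6)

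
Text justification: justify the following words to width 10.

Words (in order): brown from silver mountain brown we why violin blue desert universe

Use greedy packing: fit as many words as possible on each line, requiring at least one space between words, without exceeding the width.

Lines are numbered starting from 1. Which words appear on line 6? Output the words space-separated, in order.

Line 1: ['brown', 'from'] (min_width=10, slack=0)
Line 2: ['silver'] (min_width=6, slack=4)
Line 3: ['mountain'] (min_width=8, slack=2)
Line 4: ['brown', 'we'] (min_width=8, slack=2)
Line 5: ['why', 'violin'] (min_width=10, slack=0)
Line 6: ['blue'] (min_width=4, slack=6)
Line 7: ['desert'] (min_width=6, slack=4)
Line 8: ['universe'] (min_width=8, slack=2)

Answer: blue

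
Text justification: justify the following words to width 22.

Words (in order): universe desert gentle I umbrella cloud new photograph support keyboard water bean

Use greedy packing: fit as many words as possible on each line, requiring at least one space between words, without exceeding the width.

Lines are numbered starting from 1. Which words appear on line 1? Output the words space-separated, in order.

Answer: universe desert gentle

Derivation:
Line 1: ['universe', 'desert', 'gentle'] (min_width=22, slack=0)
Line 2: ['I', 'umbrella', 'cloud', 'new'] (min_width=20, slack=2)
Line 3: ['photograph', 'support'] (min_width=18, slack=4)
Line 4: ['keyboard', 'water', 'bean'] (min_width=19, slack=3)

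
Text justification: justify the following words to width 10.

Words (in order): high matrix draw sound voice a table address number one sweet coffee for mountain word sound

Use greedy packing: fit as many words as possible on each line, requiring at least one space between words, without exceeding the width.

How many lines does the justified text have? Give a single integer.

Line 1: ['high'] (min_width=4, slack=6)
Line 2: ['matrix'] (min_width=6, slack=4)
Line 3: ['draw', 'sound'] (min_width=10, slack=0)
Line 4: ['voice', 'a'] (min_width=7, slack=3)
Line 5: ['table'] (min_width=5, slack=5)
Line 6: ['address'] (min_width=7, slack=3)
Line 7: ['number', 'one'] (min_width=10, slack=0)
Line 8: ['sweet'] (min_width=5, slack=5)
Line 9: ['coffee', 'for'] (min_width=10, slack=0)
Line 10: ['mountain'] (min_width=8, slack=2)
Line 11: ['word', 'sound'] (min_width=10, slack=0)
Total lines: 11

Answer: 11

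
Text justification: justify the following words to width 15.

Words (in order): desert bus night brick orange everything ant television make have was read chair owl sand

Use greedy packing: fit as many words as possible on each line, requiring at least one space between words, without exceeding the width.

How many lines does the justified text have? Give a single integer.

Answer: 7

Derivation:
Line 1: ['desert', 'bus'] (min_width=10, slack=5)
Line 2: ['night', 'brick'] (min_width=11, slack=4)
Line 3: ['orange'] (min_width=6, slack=9)
Line 4: ['everything', 'ant'] (min_width=14, slack=1)
Line 5: ['television', 'make'] (min_width=15, slack=0)
Line 6: ['have', 'was', 'read'] (min_width=13, slack=2)
Line 7: ['chair', 'owl', 'sand'] (min_width=14, slack=1)
Total lines: 7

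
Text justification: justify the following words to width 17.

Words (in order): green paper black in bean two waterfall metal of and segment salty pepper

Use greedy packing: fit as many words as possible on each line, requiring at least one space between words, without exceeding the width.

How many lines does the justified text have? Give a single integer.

Line 1: ['green', 'paper', 'black'] (min_width=17, slack=0)
Line 2: ['in', 'bean', 'two'] (min_width=11, slack=6)
Line 3: ['waterfall', 'metal'] (min_width=15, slack=2)
Line 4: ['of', 'and', 'segment'] (min_width=14, slack=3)
Line 5: ['salty', 'pepper'] (min_width=12, slack=5)
Total lines: 5

Answer: 5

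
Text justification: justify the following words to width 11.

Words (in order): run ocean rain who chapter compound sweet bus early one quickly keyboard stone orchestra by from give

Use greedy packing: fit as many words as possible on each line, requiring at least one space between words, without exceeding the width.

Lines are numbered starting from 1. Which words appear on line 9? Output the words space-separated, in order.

Line 1: ['run', 'ocean'] (min_width=9, slack=2)
Line 2: ['rain', 'who'] (min_width=8, slack=3)
Line 3: ['chapter'] (min_width=7, slack=4)
Line 4: ['compound'] (min_width=8, slack=3)
Line 5: ['sweet', 'bus'] (min_width=9, slack=2)
Line 6: ['early', 'one'] (min_width=9, slack=2)
Line 7: ['quickly'] (min_width=7, slack=4)
Line 8: ['keyboard'] (min_width=8, slack=3)
Line 9: ['stone'] (min_width=5, slack=6)
Line 10: ['orchestra'] (min_width=9, slack=2)
Line 11: ['by', 'from'] (min_width=7, slack=4)
Line 12: ['give'] (min_width=4, slack=7)

Answer: stone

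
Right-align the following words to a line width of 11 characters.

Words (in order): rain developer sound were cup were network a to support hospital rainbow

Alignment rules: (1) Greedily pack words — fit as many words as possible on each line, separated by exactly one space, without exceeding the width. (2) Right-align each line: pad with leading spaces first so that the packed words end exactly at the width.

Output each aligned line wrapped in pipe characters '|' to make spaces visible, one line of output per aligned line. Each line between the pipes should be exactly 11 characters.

Line 1: ['rain'] (min_width=4, slack=7)
Line 2: ['developer'] (min_width=9, slack=2)
Line 3: ['sound', 'were'] (min_width=10, slack=1)
Line 4: ['cup', 'were'] (min_width=8, slack=3)
Line 5: ['network', 'a'] (min_width=9, slack=2)
Line 6: ['to', 'support'] (min_width=10, slack=1)
Line 7: ['hospital'] (min_width=8, slack=3)
Line 8: ['rainbow'] (min_width=7, slack=4)

Answer: |       rain|
|  developer|
| sound were|
|   cup were|
|  network a|
| to support|
|   hospital|
|    rainbow|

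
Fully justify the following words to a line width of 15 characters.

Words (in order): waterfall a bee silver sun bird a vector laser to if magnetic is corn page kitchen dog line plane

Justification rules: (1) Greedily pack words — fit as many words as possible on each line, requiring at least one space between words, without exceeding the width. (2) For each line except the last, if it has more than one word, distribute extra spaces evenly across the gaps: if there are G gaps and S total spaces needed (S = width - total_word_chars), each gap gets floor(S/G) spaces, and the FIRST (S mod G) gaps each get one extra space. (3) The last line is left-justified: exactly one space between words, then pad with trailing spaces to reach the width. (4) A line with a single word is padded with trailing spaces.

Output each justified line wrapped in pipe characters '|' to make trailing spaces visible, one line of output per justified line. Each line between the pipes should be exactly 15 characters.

Line 1: ['waterfall', 'a', 'bee'] (min_width=15, slack=0)
Line 2: ['silver', 'sun', 'bird'] (min_width=15, slack=0)
Line 3: ['a', 'vector', 'laser'] (min_width=14, slack=1)
Line 4: ['to', 'if', 'magnetic'] (min_width=14, slack=1)
Line 5: ['is', 'corn', 'page'] (min_width=12, slack=3)
Line 6: ['kitchen', 'dog'] (min_width=11, slack=4)
Line 7: ['line', 'plane'] (min_width=10, slack=5)

Answer: |waterfall a bee|
|silver sun bird|
|a  vector laser|
|to  if magnetic|
|is   corn  page|
|kitchen     dog|
|line plane     |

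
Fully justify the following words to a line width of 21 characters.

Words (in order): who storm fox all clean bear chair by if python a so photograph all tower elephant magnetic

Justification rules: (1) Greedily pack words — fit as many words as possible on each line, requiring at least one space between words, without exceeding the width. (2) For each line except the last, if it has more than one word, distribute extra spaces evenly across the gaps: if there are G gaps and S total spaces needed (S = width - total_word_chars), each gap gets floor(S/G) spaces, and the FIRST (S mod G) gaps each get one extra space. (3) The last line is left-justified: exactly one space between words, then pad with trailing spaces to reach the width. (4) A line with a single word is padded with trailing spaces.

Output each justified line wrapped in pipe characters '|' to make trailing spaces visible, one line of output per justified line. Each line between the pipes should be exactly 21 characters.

Line 1: ['who', 'storm', 'fox', 'all'] (min_width=17, slack=4)
Line 2: ['clean', 'bear', 'chair', 'by'] (min_width=19, slack=2)
Line 3: ['if', 'python', 'a', 'so'] (min_width=14, slack=7)
Line 4: ['photograph', 'all', 'tower'] (min_width=20, slack=1)
Line 5: ['elephant', 'magnetic'] (min_width=17, slack=4)

Answer: |who   storm  fox  all|
|clean  bear  chair by|
|if    python   a   so|
|photograph  all tower|
|elephant magnetic    |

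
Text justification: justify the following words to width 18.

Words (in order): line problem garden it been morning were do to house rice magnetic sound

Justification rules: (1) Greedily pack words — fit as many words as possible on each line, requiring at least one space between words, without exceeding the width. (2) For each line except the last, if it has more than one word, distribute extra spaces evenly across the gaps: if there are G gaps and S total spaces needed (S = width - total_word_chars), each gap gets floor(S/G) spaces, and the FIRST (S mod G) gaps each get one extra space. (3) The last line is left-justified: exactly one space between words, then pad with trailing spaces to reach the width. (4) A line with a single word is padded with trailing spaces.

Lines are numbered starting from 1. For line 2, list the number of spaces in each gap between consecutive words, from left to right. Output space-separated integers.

Answer: 3 3

Derivation:
Line 1: ['line', 'problem'] (min_width=12, slack=6)
Line 2: ['garden', 'it', 'been'] (min_width=14, slack=4)
Line 3: ['morning', 'were', 'do', 'to'] (min_width=18, slack=0)
Line 4: ['house', 'rice'] (min_width=10, slack=8)
Line 5: ['magnetic', 'sound'] (min_width=14, slack=4)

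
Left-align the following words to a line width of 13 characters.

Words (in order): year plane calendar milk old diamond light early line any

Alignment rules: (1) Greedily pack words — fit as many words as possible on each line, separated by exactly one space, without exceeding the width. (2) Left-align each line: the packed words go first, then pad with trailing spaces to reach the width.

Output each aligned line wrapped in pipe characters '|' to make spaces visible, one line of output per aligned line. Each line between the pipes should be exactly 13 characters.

Answer: |year plane   |
|calendar milk|
|old diamond  |
|light early  |
|line any     |

Derivation:
Line 1: ['year', 'plane'] (min_width=10, slack=3)
Line 2: ['calendar', 'milk'] (min_width=13, slack=0)
Line 3: ['old', 'diamond'] (min_width=11, slack=2)
Line 4: ['light', 'early'] (min_width=11, slack=2)
Line 5: ['line', 'any'] (min_width=8, slack=5)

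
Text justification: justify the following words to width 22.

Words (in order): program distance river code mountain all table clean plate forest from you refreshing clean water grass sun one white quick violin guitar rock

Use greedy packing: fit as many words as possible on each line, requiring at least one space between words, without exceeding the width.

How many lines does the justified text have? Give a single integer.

Line 1: ['program', 'distance', 'river'] (min_width=22, slack=0)
Line 2: ['code', 'mountain', 'all'] (min_width=17, slack=5)
Line 3: ['table', 'clean', 'plate'] (min_width=17, slack=5)
Line 4: ['forest', 'from', 'you'] (min_width=15, slack=7)
Line 5: ['refreshing', 'clean', 'water'] (min_width=22, slack=0)
Line 6: ['grass', 'sun', 'one', 'white'] (min_width=19, slack=3)
Line 7: ['quick', 'violin', 'guitar'] (min_width=19, slack=3)
Line 8: ['rock'] (min_width=4, slack=18)
Total lines: 8

Answer: 8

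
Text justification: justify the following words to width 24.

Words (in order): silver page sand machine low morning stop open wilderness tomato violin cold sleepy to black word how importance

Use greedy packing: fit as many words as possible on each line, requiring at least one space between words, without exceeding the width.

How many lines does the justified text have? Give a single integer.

Answer: 5

Derivation:
Line 1: ['silver', 'page', 'sand', 'machine'] (min_width=24, slack=0)
Line 2: ['low', 'morning', 'stop', 'open'] (min_width=21, slack=3)
Line 3: ['wilderness', 'tomato', 'violin'] (min_width=24, slack=0)
Line 4: ['cold', 'sleepy', 'to', 'black'] (min_width=20, slack=4)
Line 5: ['word', 'how', 'importance'] (min_width=19, slack=5)
Total lines: 5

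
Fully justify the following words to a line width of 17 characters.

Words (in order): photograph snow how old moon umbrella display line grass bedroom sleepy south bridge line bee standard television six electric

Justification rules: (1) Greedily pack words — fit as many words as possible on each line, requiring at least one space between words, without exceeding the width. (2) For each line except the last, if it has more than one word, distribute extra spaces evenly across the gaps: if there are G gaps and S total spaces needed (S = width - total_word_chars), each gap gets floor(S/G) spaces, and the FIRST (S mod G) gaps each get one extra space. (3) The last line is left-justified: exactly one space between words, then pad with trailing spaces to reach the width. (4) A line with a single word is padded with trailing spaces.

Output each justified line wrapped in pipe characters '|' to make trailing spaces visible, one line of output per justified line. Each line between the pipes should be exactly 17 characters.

Answer: |photograph   snow|
|how    old   moon|
|umbrella  display|
|line        grass|
|bedroom    sleepy|
|south bridge line|
|bee      standard|
|television    six|
|electric         |

Derivation:
Line 1: ['photograph', 'snow'] (min_width=15, slack=2)
Line 2: ['how', 'old', 'moon'] (min_width=12, slack=5)
Line 3: ['umbrella', 'display'] (min_width=16, slack=1)
Line 4: ['line', 'grass'] (min_width=10, slack=7)
Line 5: ['bedroom', 'sleepy'] (min_width=14, slack=3)
Line 6: ['south', 'bridge', 'line'] (min_width=17, slack=0)
Line 7: ['bee', 'standard'] (min_width=12, slack=5)
Line 8: ['television', 'six'] (min_width=14, slack=3)
Line 9: ['electric'] (min_width=8, slack=9)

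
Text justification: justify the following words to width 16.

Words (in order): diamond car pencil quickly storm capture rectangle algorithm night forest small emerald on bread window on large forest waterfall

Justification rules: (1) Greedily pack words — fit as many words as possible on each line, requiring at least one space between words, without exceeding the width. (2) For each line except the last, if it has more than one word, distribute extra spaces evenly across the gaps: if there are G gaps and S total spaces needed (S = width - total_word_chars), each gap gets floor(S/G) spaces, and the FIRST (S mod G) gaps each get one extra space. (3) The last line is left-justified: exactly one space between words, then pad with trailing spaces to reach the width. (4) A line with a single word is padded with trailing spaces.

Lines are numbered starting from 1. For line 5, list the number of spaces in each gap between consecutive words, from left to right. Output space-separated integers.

Line 1: ['diamond', 'car'] (min_width=11, slack=5)
Line 2: ['pencil', 'quickly'] (min_width=14, slack=2)
Line 3: ['storm', 'capture'] (min_width=13, slack=3)
Line 4: ['rectangle'] (min_width=9, slack=7)
Line 5: ['algorithm', 'night'] (min_width=15, slack=1)
Line 6: ['forest', 'small'] (min_width=12, slack=4)
Line 7: ['emerald', 'on', 'bread'] (min_width=16, slack=0)
Line 8: ['window', 'on', 'large'] (min_width=15, slack=1)
Line 9: ['forest', 'waterfall'] (min_width=16, slack=0)

Answer: 2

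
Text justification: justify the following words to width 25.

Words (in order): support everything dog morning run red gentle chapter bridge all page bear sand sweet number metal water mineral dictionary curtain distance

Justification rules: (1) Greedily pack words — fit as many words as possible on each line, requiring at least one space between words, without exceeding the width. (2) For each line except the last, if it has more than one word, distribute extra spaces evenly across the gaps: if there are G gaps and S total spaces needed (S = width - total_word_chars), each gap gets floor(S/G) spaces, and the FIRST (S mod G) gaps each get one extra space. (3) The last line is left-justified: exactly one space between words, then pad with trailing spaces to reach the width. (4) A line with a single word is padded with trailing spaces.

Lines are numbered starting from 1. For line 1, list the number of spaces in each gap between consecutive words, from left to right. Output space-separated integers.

Line 1: ['support', 'everything', 'dog'] (min_width=22, slack=3)
Line 2: ['morning', 'run', 'red', 'gentle'] (min_width=22, slack=3)
Line 3: ['chapter', 'bridge', 'all', 'page'] (min_width=23, slack=2)
Line 4: ['bear', 'sand', 'sweet', 'number'] (min_width=22, slack=3)
Line 5: ['metal', 'water', 'mineral'] (min_width=19, slack=6)
Line 6: ['dictionary', 'curtain'] (min_width=18, slack=7)
Line 7: ['distance'] (min_width=8, slack=17)

Answer: 3 2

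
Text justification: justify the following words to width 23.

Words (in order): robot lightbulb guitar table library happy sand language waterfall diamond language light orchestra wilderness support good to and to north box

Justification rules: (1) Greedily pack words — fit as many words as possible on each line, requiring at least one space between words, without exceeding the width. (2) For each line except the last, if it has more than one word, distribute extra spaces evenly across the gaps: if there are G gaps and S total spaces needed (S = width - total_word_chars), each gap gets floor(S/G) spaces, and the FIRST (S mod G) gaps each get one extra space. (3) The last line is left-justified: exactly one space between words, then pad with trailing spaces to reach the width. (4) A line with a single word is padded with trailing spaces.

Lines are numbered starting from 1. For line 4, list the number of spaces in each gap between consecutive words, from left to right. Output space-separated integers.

Answer: 2 1

Derivation:
Line 1: ['robot', 'lightbulb', 'guitar'] (min_width=22, slack=1)
Line 2: ['table', 'library', 'happy'] (min_width=19, slack=4)
Line 3: ['sand', 'language', 'waterfall'] (min_width=23, slack=0)
Line 4: ['diamond', 'language', 'light'] (min_width=22, slack=1)
Line 5: ['orchestra', 'wilderness'] (min_width=20, slack=3)
Line 6: ['support', 'good', 'to', 'and', 'to'] (min_width=22, slack=1)
Line 7: ['north', 'box'] (min_width=9, slack=14)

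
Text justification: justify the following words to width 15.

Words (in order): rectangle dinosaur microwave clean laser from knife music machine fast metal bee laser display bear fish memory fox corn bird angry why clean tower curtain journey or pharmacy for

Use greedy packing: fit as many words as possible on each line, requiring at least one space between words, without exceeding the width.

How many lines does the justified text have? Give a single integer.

Line 1: ['rectangle'] (min_width=9, slack=6)
Line 2: ['dinosaur'] (min_width=8, slack=7)
Line 3: ['microwave', 'clean'] (min_width=15, slack=0)
Line 4: ['laser', 'from'] (min_width=10, slack=5)
Line 5: ['knife', 'music'] (min_width=11, slack=4)
Line 6: ['machine', 'fast'] (min_width=12, slack=3)
Line 7: ['metal', 'bee', 'laser'] (min_width=15, slack=0)
Line 8: ['display', 'bear'] (min_width=12, slack=3)
Line 9: ['fish', 'memory', 'fox'] (min_width=15, slack=0)
Line 10: ['corn', 'bird', 'angry'] (min_width=15, slack=0)
Line 11: ['why', 'clean', 'tower'] (min_width=15, slack=0)
Line 12: ['curtain', 'journey'] (min_width=15, slack=0)
Line 13: ['or', 'pharmacy', 'for'] (min_width=15, slack=0)
Total lines: 13

Answer: 13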